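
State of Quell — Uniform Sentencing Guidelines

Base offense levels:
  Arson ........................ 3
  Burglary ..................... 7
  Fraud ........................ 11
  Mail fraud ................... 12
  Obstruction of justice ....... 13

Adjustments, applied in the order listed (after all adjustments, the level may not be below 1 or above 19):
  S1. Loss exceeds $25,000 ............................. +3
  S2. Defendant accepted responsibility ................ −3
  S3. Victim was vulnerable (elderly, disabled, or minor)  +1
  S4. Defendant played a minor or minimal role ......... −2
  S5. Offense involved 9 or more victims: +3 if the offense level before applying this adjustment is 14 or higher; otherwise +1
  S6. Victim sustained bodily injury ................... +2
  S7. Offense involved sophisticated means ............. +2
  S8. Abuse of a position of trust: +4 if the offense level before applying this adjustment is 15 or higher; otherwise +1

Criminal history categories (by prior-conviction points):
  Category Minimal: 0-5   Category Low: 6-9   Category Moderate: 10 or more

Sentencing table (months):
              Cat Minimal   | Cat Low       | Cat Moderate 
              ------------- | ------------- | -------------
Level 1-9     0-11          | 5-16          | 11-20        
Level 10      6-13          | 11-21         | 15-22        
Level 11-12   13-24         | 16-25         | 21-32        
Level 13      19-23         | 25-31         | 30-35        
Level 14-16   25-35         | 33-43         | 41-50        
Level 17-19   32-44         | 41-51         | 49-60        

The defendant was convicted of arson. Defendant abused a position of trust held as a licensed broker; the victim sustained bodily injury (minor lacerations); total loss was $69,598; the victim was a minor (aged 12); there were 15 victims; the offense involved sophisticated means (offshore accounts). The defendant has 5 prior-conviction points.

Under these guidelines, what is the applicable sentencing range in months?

Base offense level for arson: 3.
S1 applies: 3 + 3 = 6.
S2 does not apply.
S3 applies: 6 + 1 = 7.
S4 does not apply.
S5 applies (level before this adjustment is 7 < 14, so +1): 7 + 1 = 8.
S6 applies: 8 + 2 = 10.
S7 applies: 10 + 2 = 12.
S8 applies (level before this adjustment is 12 < 15, so +1): 12 + 1 = 13.
Final offense level: 13.
Criminal history: 5 prior points → Category Minimal (0-5).
Level 13 falls in the 13 band.
Grid: Level 13 × Category Minimal = 19-23 months.

19-23 months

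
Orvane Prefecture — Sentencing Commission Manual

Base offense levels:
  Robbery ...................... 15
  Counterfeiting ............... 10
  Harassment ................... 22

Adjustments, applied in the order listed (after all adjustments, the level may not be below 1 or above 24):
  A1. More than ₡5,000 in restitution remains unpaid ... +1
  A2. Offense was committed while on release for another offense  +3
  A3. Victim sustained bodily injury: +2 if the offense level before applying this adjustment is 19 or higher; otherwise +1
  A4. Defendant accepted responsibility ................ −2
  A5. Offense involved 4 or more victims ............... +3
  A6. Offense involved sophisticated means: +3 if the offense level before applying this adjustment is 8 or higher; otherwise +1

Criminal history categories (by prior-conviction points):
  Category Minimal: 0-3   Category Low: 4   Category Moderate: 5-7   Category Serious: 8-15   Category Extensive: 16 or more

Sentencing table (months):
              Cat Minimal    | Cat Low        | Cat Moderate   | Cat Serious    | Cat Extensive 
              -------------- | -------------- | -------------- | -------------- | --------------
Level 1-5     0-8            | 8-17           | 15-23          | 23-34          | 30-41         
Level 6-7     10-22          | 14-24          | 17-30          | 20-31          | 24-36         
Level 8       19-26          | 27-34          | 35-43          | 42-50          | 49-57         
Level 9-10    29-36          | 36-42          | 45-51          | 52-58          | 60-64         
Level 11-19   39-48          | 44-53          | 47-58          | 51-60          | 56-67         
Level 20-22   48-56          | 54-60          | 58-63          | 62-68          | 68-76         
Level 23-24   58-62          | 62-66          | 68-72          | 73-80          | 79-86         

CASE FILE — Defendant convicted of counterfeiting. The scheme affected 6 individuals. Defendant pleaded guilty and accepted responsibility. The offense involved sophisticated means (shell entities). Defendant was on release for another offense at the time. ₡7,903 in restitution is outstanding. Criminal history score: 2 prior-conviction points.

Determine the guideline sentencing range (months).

39-48 months

Base offense level for counterfeiting: 10.
A1 applies: 10 + 1 = 11.
A2 applies: 11 + 3 = 14.
A4 applies: 14 − 2 = 12.
A5 applies: 12 + 3 = 15.
A6 applies (level before this adjustment is 15 ≥ 8, so +3): 15 + 3 = 18.
Final offense level: 18.
Criminal history: 2 prior points → Category Minimal (0-3).
Level 18 falls in the 11-19 band.
Grid: Level 11-19 × Category Minimal = 39-48 months.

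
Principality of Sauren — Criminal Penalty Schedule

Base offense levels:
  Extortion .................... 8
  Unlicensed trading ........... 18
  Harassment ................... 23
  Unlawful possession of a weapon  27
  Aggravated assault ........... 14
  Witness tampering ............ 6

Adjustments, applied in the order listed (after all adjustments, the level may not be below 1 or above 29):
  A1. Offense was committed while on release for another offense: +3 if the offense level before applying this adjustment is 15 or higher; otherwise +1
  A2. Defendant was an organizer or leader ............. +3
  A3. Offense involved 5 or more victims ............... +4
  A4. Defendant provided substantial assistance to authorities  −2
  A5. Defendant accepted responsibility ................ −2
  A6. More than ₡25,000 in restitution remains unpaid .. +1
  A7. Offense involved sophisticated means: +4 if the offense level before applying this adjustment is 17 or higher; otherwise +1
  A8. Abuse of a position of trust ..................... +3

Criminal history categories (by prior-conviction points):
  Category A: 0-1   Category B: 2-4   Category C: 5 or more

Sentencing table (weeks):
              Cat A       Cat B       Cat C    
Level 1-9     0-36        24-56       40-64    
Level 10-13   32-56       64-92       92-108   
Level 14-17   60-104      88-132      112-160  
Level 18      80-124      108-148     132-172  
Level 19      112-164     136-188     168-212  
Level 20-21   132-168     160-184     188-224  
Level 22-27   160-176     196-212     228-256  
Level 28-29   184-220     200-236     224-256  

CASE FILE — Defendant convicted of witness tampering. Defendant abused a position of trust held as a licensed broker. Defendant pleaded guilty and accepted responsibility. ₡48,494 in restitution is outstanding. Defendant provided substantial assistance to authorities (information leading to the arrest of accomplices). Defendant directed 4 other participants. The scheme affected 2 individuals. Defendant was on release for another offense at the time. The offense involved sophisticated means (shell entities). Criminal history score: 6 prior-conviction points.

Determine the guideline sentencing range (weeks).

Base offense level for witness tampering: 6.
A1 applies (level before this adjustment is 6 < 15, so +1): 6 + 1 = 7.
A2 applies: 7 + 3 = 10.
A4 applies: 10 − 2 = 8.
A5 applies: 8 − 2 = 6.
A6 applies: 6 + 1 = 7.
A7 applies (level before this adjustment is 7 < 17, so +1): 7 + 1 = 8.
A8 applies: 8 + 3 = 11.
Final offense level: 11.
Criminal history: 6 prior points → Category C (5+).
Level 11 falls in the 10-13 band.
Grid: Level 10-13 × Category C = 92-108 weeks.

92-108 weeks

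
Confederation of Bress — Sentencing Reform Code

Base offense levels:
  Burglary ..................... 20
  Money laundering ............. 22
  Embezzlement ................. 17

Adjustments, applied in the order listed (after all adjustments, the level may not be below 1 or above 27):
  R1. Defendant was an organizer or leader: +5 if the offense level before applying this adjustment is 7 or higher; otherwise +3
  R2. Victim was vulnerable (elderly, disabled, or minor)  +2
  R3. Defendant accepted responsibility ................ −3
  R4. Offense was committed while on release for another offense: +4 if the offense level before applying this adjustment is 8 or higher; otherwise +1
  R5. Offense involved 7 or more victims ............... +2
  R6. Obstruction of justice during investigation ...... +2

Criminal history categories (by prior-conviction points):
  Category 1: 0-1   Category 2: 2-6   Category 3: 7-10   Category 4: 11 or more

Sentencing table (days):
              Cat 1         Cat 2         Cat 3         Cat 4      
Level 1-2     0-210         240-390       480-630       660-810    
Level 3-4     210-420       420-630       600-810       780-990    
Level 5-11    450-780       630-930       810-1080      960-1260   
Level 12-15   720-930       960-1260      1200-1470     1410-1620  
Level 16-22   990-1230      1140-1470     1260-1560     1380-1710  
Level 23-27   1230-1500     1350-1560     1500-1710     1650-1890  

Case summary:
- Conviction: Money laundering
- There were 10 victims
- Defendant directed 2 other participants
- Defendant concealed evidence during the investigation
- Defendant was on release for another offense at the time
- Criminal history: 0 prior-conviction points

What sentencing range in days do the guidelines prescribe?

Base offense level for money laundering: 22.
R1 applies (level before this adjustment is 22 ≥ 7, so +5): 22 + 5 = 27.
R2 does not apply.
R4 applies (level before this adjustment is 27 ≥ 8, so +4): 27 + 4 = 31.
R5 applies: 31 + 2 = 33.
R6 applies: 33 + 2 = 35.
Level 35 exceeds the maximum of 27; capped at 27.
Final offense level: 27.
Criminal history: 0 prior points → Category 1 (0-1).
Level 27 falls in the 23-27 band.
Grid: Level 23-27 × Category 1 = 1230-1500 days.

1230-1500 days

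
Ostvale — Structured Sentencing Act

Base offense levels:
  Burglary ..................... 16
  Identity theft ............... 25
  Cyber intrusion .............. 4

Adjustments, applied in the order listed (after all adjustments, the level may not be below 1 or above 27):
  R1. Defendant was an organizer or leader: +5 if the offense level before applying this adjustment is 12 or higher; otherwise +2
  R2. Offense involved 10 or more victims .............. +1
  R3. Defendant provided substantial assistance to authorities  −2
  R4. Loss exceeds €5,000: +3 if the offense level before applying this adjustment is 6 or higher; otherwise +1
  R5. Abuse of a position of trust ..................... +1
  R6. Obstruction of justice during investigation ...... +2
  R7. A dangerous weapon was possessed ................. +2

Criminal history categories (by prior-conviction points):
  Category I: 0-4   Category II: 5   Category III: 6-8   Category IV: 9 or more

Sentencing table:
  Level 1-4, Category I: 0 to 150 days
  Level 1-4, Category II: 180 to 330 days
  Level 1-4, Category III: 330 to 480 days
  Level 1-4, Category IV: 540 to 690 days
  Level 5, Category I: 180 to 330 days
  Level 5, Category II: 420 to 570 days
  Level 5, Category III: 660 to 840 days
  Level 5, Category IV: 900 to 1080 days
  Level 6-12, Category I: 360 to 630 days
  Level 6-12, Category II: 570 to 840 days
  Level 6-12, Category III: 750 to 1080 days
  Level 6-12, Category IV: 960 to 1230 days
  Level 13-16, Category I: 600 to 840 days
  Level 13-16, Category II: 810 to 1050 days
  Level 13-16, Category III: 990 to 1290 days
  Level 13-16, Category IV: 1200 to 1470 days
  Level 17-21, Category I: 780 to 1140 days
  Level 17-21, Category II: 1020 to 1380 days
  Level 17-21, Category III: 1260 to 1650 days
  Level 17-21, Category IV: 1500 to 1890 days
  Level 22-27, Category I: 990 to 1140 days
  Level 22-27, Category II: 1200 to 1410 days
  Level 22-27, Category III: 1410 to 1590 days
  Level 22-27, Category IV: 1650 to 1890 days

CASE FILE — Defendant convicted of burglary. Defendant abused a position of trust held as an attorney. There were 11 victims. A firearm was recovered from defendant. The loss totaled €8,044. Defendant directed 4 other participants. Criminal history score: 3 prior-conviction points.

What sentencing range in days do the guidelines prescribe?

Base offense level for burglary: 16.
R1 applies (level before this adjustment is 16 ≥ 12, so +5): 16 + 5 = 21.
R2 applies: 21 + 1 = 22.
R4 applies (level before this adjustment is 22 ≥ 6, so +3): 22 + 3 = 25.
R5 applies: 25 + 1 = 26.
R7 applies: 26 + 2 = 28.
Level 28 exceeds the maximum of 27; capped at 27.
Final offense level: 27.
Criminal history: 3 prior points → Category I (0-4).
Level 27 falls in the 22-27 band.
Grid: Level 22-27 × Category I = 990-1140 days.

990-1140 days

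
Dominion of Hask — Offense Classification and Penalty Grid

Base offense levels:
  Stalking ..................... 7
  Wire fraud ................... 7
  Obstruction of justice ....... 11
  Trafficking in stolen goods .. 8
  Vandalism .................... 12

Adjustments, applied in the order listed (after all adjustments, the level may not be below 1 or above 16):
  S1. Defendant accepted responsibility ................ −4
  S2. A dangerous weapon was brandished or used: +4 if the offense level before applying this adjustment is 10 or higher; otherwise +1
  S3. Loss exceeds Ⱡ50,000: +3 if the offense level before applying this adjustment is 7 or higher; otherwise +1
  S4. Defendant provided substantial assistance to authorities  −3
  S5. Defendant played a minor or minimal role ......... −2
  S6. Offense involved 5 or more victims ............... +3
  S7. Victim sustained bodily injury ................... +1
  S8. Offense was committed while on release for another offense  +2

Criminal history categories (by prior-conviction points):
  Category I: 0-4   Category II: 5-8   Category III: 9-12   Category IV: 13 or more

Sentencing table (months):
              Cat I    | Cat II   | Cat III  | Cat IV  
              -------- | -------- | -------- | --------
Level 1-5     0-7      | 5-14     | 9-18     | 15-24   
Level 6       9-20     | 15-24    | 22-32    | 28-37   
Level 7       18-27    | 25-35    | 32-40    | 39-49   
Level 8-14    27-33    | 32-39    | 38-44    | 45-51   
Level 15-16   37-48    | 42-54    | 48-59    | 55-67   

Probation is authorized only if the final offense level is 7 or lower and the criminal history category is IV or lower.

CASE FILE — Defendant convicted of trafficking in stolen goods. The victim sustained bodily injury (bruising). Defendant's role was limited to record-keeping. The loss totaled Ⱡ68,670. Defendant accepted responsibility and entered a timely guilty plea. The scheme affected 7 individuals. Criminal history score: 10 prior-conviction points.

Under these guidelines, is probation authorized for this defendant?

Yes

Base offense level for trafficking in stolen goods: 8.
S1 applies: 8 − 4 = 4.
S3 applies (level before this adjustment is 4 < 7, so +1): 4 + 1 = 5.
S4 does not apply.
S5 applies: 5 − 2 = 3.
S6 applies: 3 + 3 = 6.
S7 applies: 6 + 1 = 7.
Final offense level: 7.
Criminal history: 10 prior points → Category III (9-12).
Level 7 falls in the 7 band.
Grid: Level 7 × Category III = 32-40 months.
Probation check: level 7 ≤ 7 and category III ≤ IV → eligible.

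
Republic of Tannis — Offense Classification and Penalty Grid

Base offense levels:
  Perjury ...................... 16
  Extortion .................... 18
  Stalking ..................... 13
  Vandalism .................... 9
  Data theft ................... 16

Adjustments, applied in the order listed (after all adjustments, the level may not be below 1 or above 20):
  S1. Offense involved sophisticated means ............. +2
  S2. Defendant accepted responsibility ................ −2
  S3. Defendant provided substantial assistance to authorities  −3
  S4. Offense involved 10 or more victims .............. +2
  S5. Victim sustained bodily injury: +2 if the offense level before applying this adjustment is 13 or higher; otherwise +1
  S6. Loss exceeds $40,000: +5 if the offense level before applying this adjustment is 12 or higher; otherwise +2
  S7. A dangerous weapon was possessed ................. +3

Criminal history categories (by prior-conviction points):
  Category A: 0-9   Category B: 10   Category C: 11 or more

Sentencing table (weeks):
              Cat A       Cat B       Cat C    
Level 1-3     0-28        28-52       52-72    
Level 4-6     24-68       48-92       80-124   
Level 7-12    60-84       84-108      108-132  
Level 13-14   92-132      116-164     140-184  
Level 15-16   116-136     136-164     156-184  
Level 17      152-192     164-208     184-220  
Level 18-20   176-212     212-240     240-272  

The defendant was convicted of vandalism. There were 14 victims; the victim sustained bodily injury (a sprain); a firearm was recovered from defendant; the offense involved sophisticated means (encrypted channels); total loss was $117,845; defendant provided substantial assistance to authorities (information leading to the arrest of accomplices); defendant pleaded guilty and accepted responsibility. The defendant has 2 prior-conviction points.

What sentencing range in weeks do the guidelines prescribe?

Base offense level for vandalism: 9.
S1 applies: 9 + 2 = 11.
S2 applies: 11 − 2 = 9.
S3 applies: 9 − 3 = 6.
S4 applies: 6 + 2 = 8.
S5 applies (level before this adjustment is 8 < 13, so +1): 8 + 1 = 9.
S6 applies (level before this adjustment is 9 < 12, so +2): 9 + 2 = 11.
S7 applies: 11 + 3 = 14.
Final offense level: 14.
Criminal history: 2 prior points → Category A (0-9).
Level 14 falls in the 13-14 band.
Grid: Level 13-14 × Category A = 92-132 weeks.

92-132 weeks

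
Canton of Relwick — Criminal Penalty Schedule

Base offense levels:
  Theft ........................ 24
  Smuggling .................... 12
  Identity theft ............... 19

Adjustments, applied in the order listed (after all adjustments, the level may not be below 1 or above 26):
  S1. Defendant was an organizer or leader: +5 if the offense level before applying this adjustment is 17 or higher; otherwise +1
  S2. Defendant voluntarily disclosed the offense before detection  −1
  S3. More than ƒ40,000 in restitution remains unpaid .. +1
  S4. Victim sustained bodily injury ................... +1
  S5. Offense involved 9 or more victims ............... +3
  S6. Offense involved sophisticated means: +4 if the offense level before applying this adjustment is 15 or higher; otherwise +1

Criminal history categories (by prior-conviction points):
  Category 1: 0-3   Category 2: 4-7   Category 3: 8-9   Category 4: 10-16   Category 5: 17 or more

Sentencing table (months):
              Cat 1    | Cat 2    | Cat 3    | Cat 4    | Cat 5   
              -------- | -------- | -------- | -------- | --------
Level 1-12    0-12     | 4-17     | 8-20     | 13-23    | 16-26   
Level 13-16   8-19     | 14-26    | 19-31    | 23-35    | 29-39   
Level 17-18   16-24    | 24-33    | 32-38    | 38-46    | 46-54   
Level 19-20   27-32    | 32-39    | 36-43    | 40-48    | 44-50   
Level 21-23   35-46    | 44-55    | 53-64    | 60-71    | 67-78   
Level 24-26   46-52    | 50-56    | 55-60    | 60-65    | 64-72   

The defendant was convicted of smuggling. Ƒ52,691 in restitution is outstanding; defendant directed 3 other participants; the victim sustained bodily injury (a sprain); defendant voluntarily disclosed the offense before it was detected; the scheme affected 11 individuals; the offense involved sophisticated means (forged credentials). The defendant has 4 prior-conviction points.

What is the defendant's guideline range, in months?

Base offense level for smuggling: 12.
S1 applies (level before this adjustment is 12 < 17, so +1): 12 + 1 = 13.
S2 applies: 13 − 1 = 12.
S3 applies: 12 + 1 = 13.
S4 applies: 13 + 1 = 14.
S5 applies: 14 + 3 = 17.
S6 applies (level before this adjustment is 17 ≥ 15, so +4): 17 + 4 = 21.
Final offense level: 21.
Criminal history: 4 prior points → Category 2 (4-7).
Level 21 falls in the 21-23 band.
Grid: Level 21-23 × Category 2 = 44-55 months.

44-55 months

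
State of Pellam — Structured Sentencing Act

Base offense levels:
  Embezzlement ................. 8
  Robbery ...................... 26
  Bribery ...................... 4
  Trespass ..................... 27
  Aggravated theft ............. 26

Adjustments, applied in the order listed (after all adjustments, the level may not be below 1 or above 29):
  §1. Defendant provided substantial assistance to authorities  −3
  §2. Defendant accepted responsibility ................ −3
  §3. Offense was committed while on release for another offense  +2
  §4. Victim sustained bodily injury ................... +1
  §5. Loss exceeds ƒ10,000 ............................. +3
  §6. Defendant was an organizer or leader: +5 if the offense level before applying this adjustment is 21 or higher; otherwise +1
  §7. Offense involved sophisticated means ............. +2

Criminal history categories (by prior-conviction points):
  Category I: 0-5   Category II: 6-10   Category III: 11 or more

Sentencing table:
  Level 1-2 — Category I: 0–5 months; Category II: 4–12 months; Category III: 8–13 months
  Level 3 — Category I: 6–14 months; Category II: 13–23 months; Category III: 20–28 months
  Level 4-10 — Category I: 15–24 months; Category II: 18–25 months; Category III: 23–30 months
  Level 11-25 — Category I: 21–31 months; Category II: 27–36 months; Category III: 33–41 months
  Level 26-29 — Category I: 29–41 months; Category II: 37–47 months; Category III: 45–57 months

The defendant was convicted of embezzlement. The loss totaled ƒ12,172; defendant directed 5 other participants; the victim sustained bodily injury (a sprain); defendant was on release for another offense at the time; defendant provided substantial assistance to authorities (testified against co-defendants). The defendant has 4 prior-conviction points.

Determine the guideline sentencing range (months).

Base offense level for embezzlement: 8.
§1 applies: 8 − 3 = 5.
§3 applies: 5 + 2 = 7.
§4 applies: 7 + 1 = 8.
§5 applies: 8 + 3 = 11.
§6 applies (level before this adjustment is 11 < 21, so +1): 11 + 1 = 12.
§7 does not apply.
Final offense level: 12.
Criminal history: 4 prior points → Category I (0-5).
Level 12 falls in the 11-25 band.
Grid: Level 11-25 × Category I = 21-31 months.

21-31 months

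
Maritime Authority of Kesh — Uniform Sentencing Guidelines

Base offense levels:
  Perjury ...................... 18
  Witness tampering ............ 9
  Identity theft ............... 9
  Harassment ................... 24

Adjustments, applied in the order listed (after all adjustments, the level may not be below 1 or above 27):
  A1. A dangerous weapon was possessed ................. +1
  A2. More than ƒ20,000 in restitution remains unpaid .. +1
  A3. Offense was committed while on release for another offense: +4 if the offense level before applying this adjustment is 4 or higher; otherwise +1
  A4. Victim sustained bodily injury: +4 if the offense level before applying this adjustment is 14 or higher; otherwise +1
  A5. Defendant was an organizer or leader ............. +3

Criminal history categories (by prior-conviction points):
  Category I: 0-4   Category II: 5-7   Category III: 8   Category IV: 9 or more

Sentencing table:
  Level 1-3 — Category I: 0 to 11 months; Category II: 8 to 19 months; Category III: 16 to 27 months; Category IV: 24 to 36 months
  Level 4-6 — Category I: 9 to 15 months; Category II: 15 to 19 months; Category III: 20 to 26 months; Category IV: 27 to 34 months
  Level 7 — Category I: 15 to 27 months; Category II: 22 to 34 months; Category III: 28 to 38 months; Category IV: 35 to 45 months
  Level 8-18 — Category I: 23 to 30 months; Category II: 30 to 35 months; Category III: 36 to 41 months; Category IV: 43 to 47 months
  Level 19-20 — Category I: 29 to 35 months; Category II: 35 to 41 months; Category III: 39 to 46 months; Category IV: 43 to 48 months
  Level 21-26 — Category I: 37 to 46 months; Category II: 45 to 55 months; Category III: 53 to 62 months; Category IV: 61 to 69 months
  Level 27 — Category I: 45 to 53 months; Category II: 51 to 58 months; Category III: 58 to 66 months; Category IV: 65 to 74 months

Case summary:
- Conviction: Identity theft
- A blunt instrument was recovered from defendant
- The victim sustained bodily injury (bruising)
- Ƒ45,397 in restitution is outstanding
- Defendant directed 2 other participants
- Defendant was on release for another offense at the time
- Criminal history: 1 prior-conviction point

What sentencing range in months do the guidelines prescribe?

37-46 months

Base offense level for identity theft: 9.
A1 applies: 9 + 1 = 10.
A2 applies: 10 + 1 = 11.
A3 applies (level before this adjustment is 11 ≥ 4, so +4): 11 + 4 = 15.
A4 applies (level before this adjustment is 15 ≥ 14, so +4): 15 + 4 = 19.
A5 applies: 19 + 3 = 22.
Final offense level: 22.
Criminal history: 1 prior point → Category I (0-4).
Level 22 falls in the 21-26 band.
Grid: Level 21-26 × Category I = 37-46 months.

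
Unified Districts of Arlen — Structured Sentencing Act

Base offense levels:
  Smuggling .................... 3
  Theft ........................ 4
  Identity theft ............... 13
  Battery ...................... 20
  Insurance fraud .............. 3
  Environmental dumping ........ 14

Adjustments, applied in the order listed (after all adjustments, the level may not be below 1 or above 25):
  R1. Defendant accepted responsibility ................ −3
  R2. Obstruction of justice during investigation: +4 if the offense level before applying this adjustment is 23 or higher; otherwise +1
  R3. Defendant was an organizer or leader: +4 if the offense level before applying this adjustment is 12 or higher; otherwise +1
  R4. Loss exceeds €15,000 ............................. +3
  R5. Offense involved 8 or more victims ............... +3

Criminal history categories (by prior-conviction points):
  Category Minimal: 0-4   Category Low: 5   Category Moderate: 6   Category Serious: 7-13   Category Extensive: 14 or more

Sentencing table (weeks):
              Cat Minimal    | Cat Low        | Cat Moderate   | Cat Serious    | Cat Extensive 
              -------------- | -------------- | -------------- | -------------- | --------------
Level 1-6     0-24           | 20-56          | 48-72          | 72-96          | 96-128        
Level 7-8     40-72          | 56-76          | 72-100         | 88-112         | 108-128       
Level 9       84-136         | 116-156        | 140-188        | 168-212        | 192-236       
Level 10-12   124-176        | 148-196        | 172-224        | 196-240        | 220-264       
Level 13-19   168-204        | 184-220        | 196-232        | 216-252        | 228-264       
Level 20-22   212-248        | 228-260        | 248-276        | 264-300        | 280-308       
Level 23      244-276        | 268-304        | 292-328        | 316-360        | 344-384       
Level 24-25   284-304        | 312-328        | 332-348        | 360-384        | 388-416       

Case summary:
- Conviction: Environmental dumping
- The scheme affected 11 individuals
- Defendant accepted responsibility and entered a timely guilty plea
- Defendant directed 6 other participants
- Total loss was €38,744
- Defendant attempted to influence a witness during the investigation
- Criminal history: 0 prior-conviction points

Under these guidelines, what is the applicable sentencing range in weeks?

Base offense level for environmental dumping: 14.
R1 applies: 14 − 3 = 11.
R2 applies (level before this adjustment is 11 < 23, so +1): 11 + 1 = 12.
R3 applies (level before this adjustment is 12 ≥ 12, so +4): 12 + 4 = 16.
R4 applies: 16 + 3 = 19.
R5 applies: 19 + 3 = 22.
Final offense level: 22.
Criminal history: 0 prior points → Category Minimal (0-4).
Level 22 falls in the 20-22 band.
Grid: Level 20-22 × Category Minimal = 212-248 weeks.

212-248 weeks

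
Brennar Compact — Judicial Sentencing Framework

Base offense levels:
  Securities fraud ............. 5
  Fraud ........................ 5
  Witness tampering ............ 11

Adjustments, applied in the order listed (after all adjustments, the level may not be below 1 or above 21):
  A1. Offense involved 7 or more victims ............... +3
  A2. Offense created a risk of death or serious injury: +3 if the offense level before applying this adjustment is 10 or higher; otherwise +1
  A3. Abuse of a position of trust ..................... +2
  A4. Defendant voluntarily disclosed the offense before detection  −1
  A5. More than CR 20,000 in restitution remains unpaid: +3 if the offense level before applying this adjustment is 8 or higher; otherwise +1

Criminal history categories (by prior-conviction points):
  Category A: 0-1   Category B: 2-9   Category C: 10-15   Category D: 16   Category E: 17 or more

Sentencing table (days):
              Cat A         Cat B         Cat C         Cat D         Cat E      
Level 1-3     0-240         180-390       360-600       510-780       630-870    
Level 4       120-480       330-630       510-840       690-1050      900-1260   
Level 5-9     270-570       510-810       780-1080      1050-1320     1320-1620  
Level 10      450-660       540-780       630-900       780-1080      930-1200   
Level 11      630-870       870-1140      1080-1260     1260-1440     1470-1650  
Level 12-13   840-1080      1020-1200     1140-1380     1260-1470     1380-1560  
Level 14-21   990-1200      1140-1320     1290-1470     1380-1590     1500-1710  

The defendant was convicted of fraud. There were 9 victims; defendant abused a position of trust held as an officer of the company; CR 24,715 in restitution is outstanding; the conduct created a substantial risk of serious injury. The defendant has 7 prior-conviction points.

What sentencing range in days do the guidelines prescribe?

Base offense level for fraud: 5.
A1 applies: 5 + 3 = 8.
A2 applies (level before this adjustment is 8 < 10, so +1): 8 + 1 = 9.
A3 applies: 9 + 2 = 11.
A5 applies (level before this adjustment is 11 ≥ 8, so +3): 11 + 3 = 14.
Final offense level: 14.
Criminal history: 7 prior points → Category B (2-9).
Level 14 falls in the 14-21 band.
Grid: Level 14-21 × Category B = 1140-1320 days.

1140-1320 days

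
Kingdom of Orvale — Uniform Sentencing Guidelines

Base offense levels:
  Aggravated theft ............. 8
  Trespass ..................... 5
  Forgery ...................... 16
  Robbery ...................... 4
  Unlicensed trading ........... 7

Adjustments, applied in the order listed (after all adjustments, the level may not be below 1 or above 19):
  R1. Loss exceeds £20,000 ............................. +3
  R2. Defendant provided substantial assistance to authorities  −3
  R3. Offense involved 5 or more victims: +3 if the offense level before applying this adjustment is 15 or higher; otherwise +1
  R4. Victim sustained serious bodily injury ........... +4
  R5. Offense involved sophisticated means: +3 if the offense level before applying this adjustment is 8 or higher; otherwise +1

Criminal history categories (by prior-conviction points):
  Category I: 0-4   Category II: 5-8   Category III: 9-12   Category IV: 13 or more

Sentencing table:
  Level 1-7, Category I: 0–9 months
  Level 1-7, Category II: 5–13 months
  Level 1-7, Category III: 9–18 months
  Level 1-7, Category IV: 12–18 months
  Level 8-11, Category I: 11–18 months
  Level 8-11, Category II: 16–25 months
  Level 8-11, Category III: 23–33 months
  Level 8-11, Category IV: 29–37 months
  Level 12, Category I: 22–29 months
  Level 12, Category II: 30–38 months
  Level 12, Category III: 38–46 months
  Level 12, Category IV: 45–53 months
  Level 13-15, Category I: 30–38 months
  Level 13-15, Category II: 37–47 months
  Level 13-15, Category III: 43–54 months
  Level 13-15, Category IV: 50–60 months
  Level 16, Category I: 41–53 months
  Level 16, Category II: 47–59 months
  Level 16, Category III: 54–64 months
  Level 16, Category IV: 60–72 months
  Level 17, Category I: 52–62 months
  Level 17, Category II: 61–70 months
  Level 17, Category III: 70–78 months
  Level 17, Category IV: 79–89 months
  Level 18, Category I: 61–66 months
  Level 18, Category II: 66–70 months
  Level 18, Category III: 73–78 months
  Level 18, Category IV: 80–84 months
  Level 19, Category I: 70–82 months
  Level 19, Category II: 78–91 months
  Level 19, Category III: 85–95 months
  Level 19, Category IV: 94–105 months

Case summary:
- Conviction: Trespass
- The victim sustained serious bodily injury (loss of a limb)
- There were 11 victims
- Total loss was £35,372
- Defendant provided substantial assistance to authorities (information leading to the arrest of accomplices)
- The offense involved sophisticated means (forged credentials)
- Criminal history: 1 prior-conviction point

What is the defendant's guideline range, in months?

30-38 months

Base offense level for trespass: 5.
R1 applies: 5 + 3 = 8.
R2 applies: 8 − 3 = 5.
R3 applies (level before this adjustment is 5 < 15, so +1): 5 + 1 = 6.
R4 applies: 6 + 4 = 10.
R5 applies (level before this adjustment is 10 ≥ 8, so +3): 10 + 3 = 13.
Final offense level: 13.
Criminal history: 1 prior point → Category I (0-4).
Level 13 falls in the 13-15 band.
Grid: Level 13-15 × Category I = 30-38 months.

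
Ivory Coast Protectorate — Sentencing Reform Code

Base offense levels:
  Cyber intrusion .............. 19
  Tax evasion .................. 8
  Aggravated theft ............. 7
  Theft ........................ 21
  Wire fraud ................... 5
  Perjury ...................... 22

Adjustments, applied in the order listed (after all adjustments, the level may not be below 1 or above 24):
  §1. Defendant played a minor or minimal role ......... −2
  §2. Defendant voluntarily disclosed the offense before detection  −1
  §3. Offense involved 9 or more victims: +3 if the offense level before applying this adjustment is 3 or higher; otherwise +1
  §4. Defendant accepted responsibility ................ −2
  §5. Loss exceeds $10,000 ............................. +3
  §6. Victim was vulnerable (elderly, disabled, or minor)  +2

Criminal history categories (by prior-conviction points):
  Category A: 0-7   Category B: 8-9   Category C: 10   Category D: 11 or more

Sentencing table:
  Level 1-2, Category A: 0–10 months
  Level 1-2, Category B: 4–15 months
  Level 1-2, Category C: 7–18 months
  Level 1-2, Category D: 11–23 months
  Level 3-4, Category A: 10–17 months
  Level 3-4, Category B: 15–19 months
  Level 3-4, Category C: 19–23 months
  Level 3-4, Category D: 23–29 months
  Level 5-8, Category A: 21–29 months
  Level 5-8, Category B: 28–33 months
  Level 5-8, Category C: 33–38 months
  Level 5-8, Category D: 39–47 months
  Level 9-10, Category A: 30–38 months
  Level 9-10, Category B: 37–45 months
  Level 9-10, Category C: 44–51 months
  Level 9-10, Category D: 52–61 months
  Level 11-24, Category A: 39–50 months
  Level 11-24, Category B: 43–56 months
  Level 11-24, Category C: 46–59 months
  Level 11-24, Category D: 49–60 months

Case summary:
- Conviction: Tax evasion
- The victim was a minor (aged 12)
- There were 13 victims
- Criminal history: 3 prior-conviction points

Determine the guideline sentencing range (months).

39-50 months

Base offense level for tax evasion: 8.
§1 does not apply.
§3 applies (level before this adjustment is 8 ≥ 3, so +3): 8 + 3 = 11.
§5 does not apply.
§6 applies: 11 + 2 = 13.
Final offense level: 13.
Criminal history: 3 prior points → Category A (0-7).
Level 13 falls in the 11-24 band.
Grid: Level 11-24 × Category A = 39-50 months.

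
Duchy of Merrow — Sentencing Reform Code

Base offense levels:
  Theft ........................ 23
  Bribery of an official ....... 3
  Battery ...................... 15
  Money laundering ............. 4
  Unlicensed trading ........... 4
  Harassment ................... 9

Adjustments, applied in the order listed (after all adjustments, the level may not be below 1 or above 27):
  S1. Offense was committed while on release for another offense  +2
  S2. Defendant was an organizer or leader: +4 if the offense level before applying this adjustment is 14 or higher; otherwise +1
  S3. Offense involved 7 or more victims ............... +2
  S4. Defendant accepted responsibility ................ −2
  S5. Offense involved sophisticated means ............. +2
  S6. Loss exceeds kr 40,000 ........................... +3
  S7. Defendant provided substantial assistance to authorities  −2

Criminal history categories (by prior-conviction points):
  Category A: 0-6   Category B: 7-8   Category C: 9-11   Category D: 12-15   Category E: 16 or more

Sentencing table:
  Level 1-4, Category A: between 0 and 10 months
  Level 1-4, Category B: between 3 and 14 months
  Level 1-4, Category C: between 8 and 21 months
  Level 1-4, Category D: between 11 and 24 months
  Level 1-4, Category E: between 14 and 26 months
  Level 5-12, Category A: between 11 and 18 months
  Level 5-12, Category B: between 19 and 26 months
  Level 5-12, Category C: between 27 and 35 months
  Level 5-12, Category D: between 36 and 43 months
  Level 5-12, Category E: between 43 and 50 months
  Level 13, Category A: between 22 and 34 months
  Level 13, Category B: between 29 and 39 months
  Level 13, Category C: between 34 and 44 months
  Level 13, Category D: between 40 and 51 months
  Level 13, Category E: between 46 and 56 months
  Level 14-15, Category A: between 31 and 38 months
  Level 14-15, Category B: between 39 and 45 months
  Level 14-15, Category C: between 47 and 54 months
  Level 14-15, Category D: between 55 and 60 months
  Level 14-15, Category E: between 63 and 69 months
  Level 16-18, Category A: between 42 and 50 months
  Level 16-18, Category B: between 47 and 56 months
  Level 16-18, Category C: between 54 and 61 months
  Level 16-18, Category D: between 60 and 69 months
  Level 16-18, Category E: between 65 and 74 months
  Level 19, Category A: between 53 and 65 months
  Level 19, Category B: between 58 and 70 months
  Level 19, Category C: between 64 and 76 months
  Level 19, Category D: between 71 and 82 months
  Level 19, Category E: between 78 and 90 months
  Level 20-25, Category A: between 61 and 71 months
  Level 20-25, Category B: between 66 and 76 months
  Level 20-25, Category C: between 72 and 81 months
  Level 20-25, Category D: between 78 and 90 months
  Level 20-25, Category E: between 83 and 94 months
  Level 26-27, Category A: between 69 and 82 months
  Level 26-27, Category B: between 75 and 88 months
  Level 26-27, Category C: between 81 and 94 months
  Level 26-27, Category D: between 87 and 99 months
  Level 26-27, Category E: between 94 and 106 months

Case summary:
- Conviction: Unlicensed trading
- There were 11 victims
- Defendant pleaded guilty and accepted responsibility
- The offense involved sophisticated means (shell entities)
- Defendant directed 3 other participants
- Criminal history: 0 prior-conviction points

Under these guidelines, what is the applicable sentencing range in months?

Base offense level for unlicensed trading: 4.
S1 does not apply.
S2 applies (level before this adjustment is 4 < 14, so +1): 4 + 1 = 5.
S3 applies: 5 + 2 = 7.
S4 applies: 7 − 2 = 5.
S5 applies: 5 + 2 = 7.
S6 does not apply.
Final offense level: 7.
Criminal history: 0 prior points → Category A (0-6).
Level 7 falls in the 5-12 band.
Grid: Level 5-12 × Category A = 11-18 months.

11-18 months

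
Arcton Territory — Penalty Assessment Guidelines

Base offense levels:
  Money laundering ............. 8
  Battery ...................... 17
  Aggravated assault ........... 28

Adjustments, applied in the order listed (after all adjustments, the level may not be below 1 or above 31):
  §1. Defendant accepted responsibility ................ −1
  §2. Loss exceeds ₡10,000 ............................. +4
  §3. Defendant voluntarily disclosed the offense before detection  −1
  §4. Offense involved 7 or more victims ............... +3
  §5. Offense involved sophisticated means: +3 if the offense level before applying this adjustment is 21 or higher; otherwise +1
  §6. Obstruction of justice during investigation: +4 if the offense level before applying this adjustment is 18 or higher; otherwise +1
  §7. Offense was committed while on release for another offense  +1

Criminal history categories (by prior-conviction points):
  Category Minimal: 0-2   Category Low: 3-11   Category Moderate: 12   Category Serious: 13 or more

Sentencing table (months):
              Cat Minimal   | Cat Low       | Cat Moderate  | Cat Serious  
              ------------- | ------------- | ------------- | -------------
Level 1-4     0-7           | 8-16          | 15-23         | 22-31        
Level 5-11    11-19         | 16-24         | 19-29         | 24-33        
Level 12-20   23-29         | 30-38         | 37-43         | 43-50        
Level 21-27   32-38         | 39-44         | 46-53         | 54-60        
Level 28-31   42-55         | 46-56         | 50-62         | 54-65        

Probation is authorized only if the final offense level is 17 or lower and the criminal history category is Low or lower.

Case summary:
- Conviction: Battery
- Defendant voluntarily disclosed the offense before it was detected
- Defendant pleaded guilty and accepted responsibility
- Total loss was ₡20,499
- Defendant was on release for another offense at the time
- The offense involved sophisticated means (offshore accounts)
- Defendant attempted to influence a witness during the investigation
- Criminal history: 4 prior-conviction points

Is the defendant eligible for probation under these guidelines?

No

Base offense level for battery: 17.
§1 applies: 17 − 1 = 16.
§2 applies: 16 + 4 = 20.
§3 applies: 20 − 1 = 19.
§4 does not apply.
§5 applies (level before this adjustment is 19 < 21, so +1): 19 + 1 = 20.
§6 applies (level before this adjustment is 20 ≥ 18, so +4): 20 + 4 = 24.
§7 applies: 24 + 1 = 25.
Final offense level: 25.
Criminal history: 4 prior points → Category Low (3-11).
Level 25 falls in the 21-27 band.
Grid: Level 21-27 × Category Low = 39-44 months.
Probation check: level 25 > 17 and category Low ≤ Low → not eligible.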